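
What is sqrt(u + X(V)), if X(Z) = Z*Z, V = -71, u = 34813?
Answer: sqrt(39854) ≈ 199.63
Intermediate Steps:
X(Z) = Z**2
sqrt(u + X(V)) = sqrt(34813 + (-71)**2) = sqrt(34813 + 5041) = sqrt(39854)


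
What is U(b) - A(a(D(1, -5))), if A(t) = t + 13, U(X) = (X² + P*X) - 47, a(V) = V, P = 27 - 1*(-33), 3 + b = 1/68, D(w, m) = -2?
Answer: -1055223/4624 ≈ -228.21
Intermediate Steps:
b = -203/68 (b = -3 + 1/68 = -203/68 ≈ -2.9853)
P = 60 (P = 27 + 33 = 60)
U(X) = -47 + X² + 60*X (U(X) = (X² + 60*X) - 47 = -47 + X² + 60*X)
A(t) = 13 + t
U(b) - A(a(D(1, -5))) = (-47 + (-203/68)² + 60*(-203/68)) - (13 - 2) = (-47 + 41209/4624 - 3045/17) - 1*11 = -1004359/4624 - 11 = -1055223/4624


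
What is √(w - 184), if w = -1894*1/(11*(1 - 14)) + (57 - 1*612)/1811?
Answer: I*√11472597907199/258973 ≈ 13.079*I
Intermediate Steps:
w = 3350669/258973 (w = -1894/(11*(-13)) + (57 - 612)*(1/1811) = -1894/(-143) - 555*1/1811 = -1894*(-1/143) - 555/1811 = 1894/143 - 555/1811 = 3350669/258973 ≈ 12.938)
√(w - 184) = √(3350669/258973 - 184) = √(-44300363/258973) = I*√11472597907199/258973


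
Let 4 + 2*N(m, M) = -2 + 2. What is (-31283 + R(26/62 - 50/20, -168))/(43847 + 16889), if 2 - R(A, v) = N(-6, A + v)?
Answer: -31279/60736 ≈ -0.51500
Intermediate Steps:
N(m, M) = -2 (N(m, M) = -2 + (-2 + 2)/2 = -2 + (½)*0 = -2 + 0 = -2)
R(A, v) = 4 (R(A, v) = 2 - 1*(-2) = 2 + 2 = 4)
(-31283 + R(26/62 - 50/20, -168))/(43847 + 16889) = (-31283 + 4)/(43847 + 16889) = -31279/60736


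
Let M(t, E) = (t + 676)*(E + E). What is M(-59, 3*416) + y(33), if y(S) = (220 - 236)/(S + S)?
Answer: 50821048/33 ≈ 1.5400e+6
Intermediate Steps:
M(t, E) = 2*E*(676 + t) (M(t, E) = (676 + t)*(2*E) = 2*E*(676 + t))
y(S) = -8/S (y(S) = -16*1/(2*S) = -8/S)
M(-59, 3*416) + y(33) = 2*(3*416)*(676 - 59) - 8/33 = 2*1248*617 - 8*1/33 = 1540032 - 8/33 = 50821048/33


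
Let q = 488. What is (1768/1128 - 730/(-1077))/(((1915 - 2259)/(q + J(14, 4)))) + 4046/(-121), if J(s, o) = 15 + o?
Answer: -600191971/16333064 ≈ -36.747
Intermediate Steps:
(1768/1128 - 730/(-1077))/(((1915 - 2259)/(q + J(14, 4)))) + 4046/(-121) = (1768/1128 - 730/(-1077))/(((1915 - 2259)/(488 + (15 + 4)))) + 4046/(-121) = (1768*(1/1128) - 730*(-1/1077))/((-344/(488 + 19))) + 4046*(-1/121) = (221/141 + 730/1077)/((-344/507)) - 4046/121 = 37883/(16873*((-344*1/507))) - 4046/121 = 37883/(16873*(-344/507)) - 4046/121 = (37883/16873)*(-507/344) - 4046/121 = -446667/134984 - 4046/121 = -600191971/16333064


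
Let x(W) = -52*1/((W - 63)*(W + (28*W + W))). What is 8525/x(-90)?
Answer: -880419375/13 ≈ -6.7725e+7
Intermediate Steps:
x(W) = -26/(15*W*(-63 + W)) (x(W) = -52*1/((-63 + W)*(W + 29*W)) = -52*1/(30*W*(-63 + W)) = -26/(15*W*(-63 + W)))
8525/x(-90) = 8525/((-26/15/(-90*(-63 - 90)))) = 8525/((-26/15*(-1/90)/(-153))) = 8525/((-26/15*(-1/90)*(-1/153))) = 8525/(-13/103275) = 8525*(-103275/13) = -880419375/13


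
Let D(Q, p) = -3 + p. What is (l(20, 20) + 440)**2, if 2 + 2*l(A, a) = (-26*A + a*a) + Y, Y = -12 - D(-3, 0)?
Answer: 561001/4 ≈ 1.4025e+5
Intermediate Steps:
Y = -9 (Y = -12 - (-3 + 0) = -12 - 1*(-3) = -12 + 3 = -9)
l(A, a) = -11/2 + a**2/2 - 13*A (l(A, a) = -1 + ((-26*A + a*a) - 9)/2 = -1 + ((-26*A + a**2) - 9)/2 = -1 + ((a**2 - 26*A) - 9)/2 = -1 + (-9 + a**2 - 26*A)/2 = -1 + (-9/2 + a**2/2 - 13*A) = -11/2 + a**2/2 - 13*A)
(l(20, 20) + 440)**2 = ((-11/2 + (1/2)*20**2 - 13*20) + 440)**2 = ((-11/2 + (1/2)*400 - 260) + 440)**2 = ((-11/2 + 200 - 260) + 440)**2 = (-131/2 + 440)**2 = (749/2)**2 = 561001/4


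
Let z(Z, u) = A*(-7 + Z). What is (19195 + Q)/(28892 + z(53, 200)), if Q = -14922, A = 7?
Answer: 4273/29214 ≈ 0.14627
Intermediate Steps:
z(Z, u) = -49 + 7*Z (z(Z, u) = 7*(-7 + Z) = -49 + 7*Z)
(19195 + Q)/(28892 + z(53, 200)) = (19195 - 14922)/(28892 + (-49 + 7*53)) = 4273/(28892 + (-49 + 371)) = 4273/(28892 + 322) = 4273/29214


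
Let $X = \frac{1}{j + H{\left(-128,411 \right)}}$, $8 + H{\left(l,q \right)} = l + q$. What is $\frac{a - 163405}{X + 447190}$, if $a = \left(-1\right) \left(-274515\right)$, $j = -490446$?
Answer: $\frac{54462899810}{219199569489} \approx 0.24846$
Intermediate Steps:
$H{\left(l,q \right)} = -8 + l + q$ ($H{\left(l,q \right)} = -8 + \left(l + q\right) = -8 + l + q$)
$a = 274515$
$X = - \frac{1}{490171}$ ($X = \frac{1}{-490446 - -275} = \frac{1}{-490446 + 275} = \frac{1}{-490171} = - \frac{1}{490171} \approx -2.0401 \cdot 10^{-6}$)
$\frac{a - 163405}{X + 447190} = \frac{274515 - 163405}{- \frac{1}{490171} + 447190} = \frac{111110}{\frac{219199569489}{490171}} = 111110 \cdot \frac{490171}{219199569489} = \frac{54462899810}{219199569489}$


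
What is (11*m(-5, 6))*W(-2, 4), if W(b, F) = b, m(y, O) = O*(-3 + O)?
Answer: -396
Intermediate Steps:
(11*m(-5, 6))*W(-2, 4) = (11*(6*(-3 + 6)))*(-2) = (11*(6*3))*(-2) = (11*18)*(-2) = 198*(-2) = -396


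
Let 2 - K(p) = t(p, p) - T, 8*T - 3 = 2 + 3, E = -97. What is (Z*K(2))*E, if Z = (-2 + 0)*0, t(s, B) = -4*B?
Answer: 0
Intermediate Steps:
T = 1 (T = 3/8 + (2 + 3)/8 = 3/8 + (1/8)*5 = 3/8 + 5/8 = 1)
Z = 0 (Z = -2*0 = 0)
K(p) = 3 + 4*p (K(p) = 2 - (-4*p - 1*1) = 2 - (-4*p - 1) = 2 - (-1 - 4*p) = 2 + (1 + 4*p) = 3 + 4*p)
(Z*K(2))*E = (0*(3 + 4*2))*(-97) = (0*(3 + 8))*(-97) = (0*11)*(-97) = 0*(-97) = 0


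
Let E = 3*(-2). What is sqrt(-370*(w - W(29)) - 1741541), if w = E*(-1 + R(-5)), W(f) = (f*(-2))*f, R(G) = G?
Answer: I*sqrt(2377201) ≈ 1541.8*I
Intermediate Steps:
W(f) = -2*f**2 (W(f) = (-2*f)*f = -2*f**2)
E = -6
w = 36 (w = -6*(-1 - 5) = -6*(-6) = 36)
sqrt(-370*(w - W(29)) - 1741541) = sqrt(-370*(36 - (-2)*29**2) - 1741541) = sqrt(-370*(36 - (-2)*841) - 1741541) = sqrt(-370*(36 - 1*(-1682)) - 1741541) = sqrt(-370*(36 + 1682) - 1741541) = sqrt(-370*1718 - 1741541) = sqrt(-635660 - 1741541) = sqrt(-2377201) = I*sqrt(2377201)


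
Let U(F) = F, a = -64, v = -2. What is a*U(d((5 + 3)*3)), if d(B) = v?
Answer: 128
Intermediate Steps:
d(B) = -2
a*U(d((5 + 3)*3)) = -64*(-2) = 128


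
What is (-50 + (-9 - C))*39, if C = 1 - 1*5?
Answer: -2145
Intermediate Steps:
C = -4 (C = 1 - 5 = -4)
(-50 + (-9 - C))*39 = (-50 + (-9 - 1*(-4)))*39 = (-50 + (-9 + 4))*39 = (-50 - 5)*39 = -55*39 = -2145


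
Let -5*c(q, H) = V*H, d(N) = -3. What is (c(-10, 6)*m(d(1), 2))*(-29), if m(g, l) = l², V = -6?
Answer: -4176/5 ≈ -835.20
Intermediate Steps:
c(q, H) = 6*H/5 (c(q, H) = -(-6)*H/5 = 6*H/5)
(c(-10, 6)*m(d(1), 2))*(-29) = (((6/5)*6)*2²)*(-29) = ((36/5)*4)*(-29) = (144/5)*(-29) = -4176/5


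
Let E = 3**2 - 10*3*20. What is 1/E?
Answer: -1/591 ≈ -0.0016920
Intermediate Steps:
E = -591 (E = 9 - 30*20 = 9 - 600 = -591)
1/E = 1/(-591) = -1/591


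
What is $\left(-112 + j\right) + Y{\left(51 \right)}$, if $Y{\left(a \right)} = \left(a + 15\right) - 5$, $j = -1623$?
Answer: $-1674$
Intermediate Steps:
$Y{\left(a \right)} = 10 + a$ ($Y{\left(a \right)} = \left(15 + a\right) - 5 = 10 + a$)
$\left(-112 + j\right) + Y{\left(51 \right)} = \left(-112 - 1623\right) + \left(10 + 51\right) = -1735 + 61 = -1674$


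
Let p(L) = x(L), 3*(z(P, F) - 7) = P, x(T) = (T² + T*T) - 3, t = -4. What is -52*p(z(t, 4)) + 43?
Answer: -28265/9 ≈ -3140.6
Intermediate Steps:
x(T) = -3 + 2*T² (x(T) = (T² + T²) - 3 = 2*T² - 3 = -3 + 2*T²)
z(P, F) = 7 + P/3
p(L) = -3 + 2*L²
-52*p(z(t, 4)) + 43 = -52*(-3 + 2*(7 + (⅓)*(-4))²) + 43 = -52*(-3 + 2*(7 - 4/3)²) + 43 = -52*(-3 + 2*(17/3)²) + 43 = -52*(-3 + 2*(289/9)) + 43 = -52*(-3 + 578/9) + 43 = -52*551/9 + 43 = -28652/9 + 43 = -28265/9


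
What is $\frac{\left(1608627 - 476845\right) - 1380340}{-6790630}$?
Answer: $\frac{124279}{3395315} \approx 0.036603$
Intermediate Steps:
$\frac{\left(1608627 - 476845\right) - 1380340}{-6790630} = \left(1131782 - 1380340\right) \left(- \frac{1}{6790630}\right) = \left(-248558\right) \left(- \frac{1}{6790630}\right) = \frac{124279}{3395315}$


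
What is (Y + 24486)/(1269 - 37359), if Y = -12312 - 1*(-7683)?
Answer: -6619/12030 ≈ -0.55021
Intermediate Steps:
Y = -4629 (Y = -12312 + 7683 = -4629)
(Y + 24486)/(1269 - 37359) = (-4629 + 24486)/(1269 - 37359) = 19857/(-36090) = 19857*(-1/36090) = -6619/12030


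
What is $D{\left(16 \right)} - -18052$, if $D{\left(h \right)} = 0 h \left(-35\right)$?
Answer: $18052$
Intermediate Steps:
$D{\left(h \right)} = 0$ ($D{\left(h \right)} = 0 \left(-35\right) = 0$)
$D{\left(16 \right)} - -18052 = 0 - -18052 = 0 + 18052 = 18052$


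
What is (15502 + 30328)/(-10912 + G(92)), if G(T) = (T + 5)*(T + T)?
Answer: 22915/3468 ≈ 6.6076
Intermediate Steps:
G(T) = 2*T*(5 + T) (G(T) = (5 + T)*(2*T) = 2*T*(5 + T))
(15502 + 30328)/(-10912 + G(92)) = (15502 + 30328)/(-10912 + 2*92*(5 + 92)) = 45830/(-10912 + 2*92*97) = 45830/(-10912 + 17848) = 45830/6936 = 45830*(1/6936) = 22915/3468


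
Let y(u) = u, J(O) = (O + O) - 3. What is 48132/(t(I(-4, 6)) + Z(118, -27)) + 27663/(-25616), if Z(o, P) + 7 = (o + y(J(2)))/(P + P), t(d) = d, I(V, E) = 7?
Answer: -9511793535/435472 ≈ -21843.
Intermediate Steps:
J(O) = -3 + 2*O (J(O) = 2*O - 3 = -3 + 2*O)
Z(o, P) = -7 + (1 + o)/(2*P) (Z(o, P) = -7 + (o + (-3 + 2*2))/(P + P) = -7 + (o + (-3 + 4))/((2*P)) = -7 + (o + 1)*(1/(2*P)) = -7 + (1 + o)*(1/(2*P)) = -7 + (1 + o)/(2*P))
48132/(t(I(-4, 6)) + Z(118, -27)) + 27663/(-25616) = 48132/(7 + (½)*(1 + 118 - 14*(-27))/(-27)) + 27663/(-25616) = 48132/(7 + (½)*(-1/27)*(1 + 118 + 378)) + 27663*(-1/25616) = 48132/(7 + (½)*(-1/27)*497) - 27663/25616 = 48132/(7 - 497/54) - 27663/25616 = 48132/(-119/54) - 27663/25616 = 48132*(-54/119) - 27663/25616 = -371304/17 - 27663/25616 = -9511793535/435472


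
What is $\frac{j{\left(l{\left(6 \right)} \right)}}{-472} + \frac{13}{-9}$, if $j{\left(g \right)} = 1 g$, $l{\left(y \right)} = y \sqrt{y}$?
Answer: $- \frac{13}{9} - \frac{3 \sqrt{6}}{236} \approx -1.4756$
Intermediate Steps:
$l{\left(y \right)} = y^{\frac{3}{2}}$
$j{\left(g \right)} = g$
$\frac{j{\left(l{\left(6 \right)} \right)}}{-472} + \frac{13}{-9} = \frac{6^{\frac{3}{2}}}{-472} + \frac{13}{-9} = 6 \sqrt{6} \left(- \frac{1}{472}\right) + 13 \left(- \frac{1}{9}\right) = - \frac{3 \sqrt{6}}{236} - \frac{13}{9} = - \frac{13}{9} - \frac{3 \sqrt{6}}{236}$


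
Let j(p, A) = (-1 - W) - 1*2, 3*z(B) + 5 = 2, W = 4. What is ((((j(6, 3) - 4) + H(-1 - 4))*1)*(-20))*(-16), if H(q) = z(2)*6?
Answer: -5440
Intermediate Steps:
z(B) = -1 (z(B) = -5/3 + (⅓)*2 = -5/3 + ⅔ = -1)
j(p, A) = -7 (j(p, A) = (-1 - 1*4) - 1*2 = (-1 - 4) - 2 = -5 - 2 = -7)
H(q) = -6 (H(q) = -1*6 = -6)
((((j(6, 3) - 4) + H(-1 - 4))*1)*(-20))*(-16) = ((((-7 - 4) - 6)*1)*(-20))*(-16) = (((-11 - 6)*1)*(-20))*(-16) = (-17*1*(-20))*(-16) = -17*(-20)*(-16) = 340*(-16) = -5440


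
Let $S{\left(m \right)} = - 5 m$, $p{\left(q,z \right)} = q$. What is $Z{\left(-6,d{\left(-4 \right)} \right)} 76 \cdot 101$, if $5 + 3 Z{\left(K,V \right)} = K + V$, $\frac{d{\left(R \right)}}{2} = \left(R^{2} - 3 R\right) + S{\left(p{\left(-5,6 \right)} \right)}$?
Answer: $\frac{729220}{3} \approx 2.4307 \cdot 10^{5}$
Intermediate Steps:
$d{\left(R \right)} = 50 - 6 R + 2 R^{2}$ ($d{\left(R \right)} = 2 \left(\left(R^{2} - 3 R\right) - -25\right) = 2 \left(\left(R^{2} - 3 R\right) + 25\right) = 2 \left(25 + R^{2} - 3 R\right) = 50 - 6 R + 2 R^{2}$)
$Z{\left(K,V \right)} = - \frac{5}{3} + \frac{K}{3} + \frac{V}{3}$ ($Z{\left(K,V \right)} = - \frac{5}{3} + \frac{K + V}{3} = - \frac{5}{3} + \left(\frac{K}{3} + \frac{V}{3}\right) = - \frac{5}{3} + \frac{K}{3} + \frac{V}{3}$)
$Z{\left(-6,d{\left(-4 \right)} \right)} 76 \cdot 101 = \left(- \frac{5}{3} + \frac{1}{3} \left(-6\right) + \frac{50 - -24 + 2 \left(-4\right)^{2}}{3}\right) 76 \cdot 101 = \left(- \frac{5}{3} - 2 + \frac{50 + 24 + 2 \cdot 16}{3}\right) 76 \cdot 101 = \left(- \frac{5}{3} - 2 + \frac{50 + 24 + 32}{3}\right) 76 \cdot 101 = \left(- \frac{5}{3} - 2 + \frac{1}{3} \cdot 106\right) 76 \cdot 101 = \left(- \frac{5}{3} - 2 + \frac{106}{3}\right) 76 \cdot 101 = \frac{95}{3} \cdot 76 \cdot 101 = \frac{7220}{3} \cdot 101 = \frac{729220}{3}$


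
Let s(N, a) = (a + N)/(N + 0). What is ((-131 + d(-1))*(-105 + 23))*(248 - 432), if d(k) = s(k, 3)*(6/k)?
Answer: -1795472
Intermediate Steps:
s(N, a) = (N + a)/N
d(k) = 6*(3 + k)/k**2 (d(k) = ((k + 3)/k)*(6/k) = ((3 + k)/k)*(6/k) = 6*(3 + k)/k**2)
((-131 + d(-1))*(-105 + 23))*(248 - 432) = ((-131 + 6*(3 - 1)/(-1)**2)*(-105 + 23))*(248 - 432) = ((-131 + 6*1*2)*(-82))*(-184) = ((-131 + 12)*(-82))*(-184) = -119*(-82)*(-184) = 9758*(-184) = -1795472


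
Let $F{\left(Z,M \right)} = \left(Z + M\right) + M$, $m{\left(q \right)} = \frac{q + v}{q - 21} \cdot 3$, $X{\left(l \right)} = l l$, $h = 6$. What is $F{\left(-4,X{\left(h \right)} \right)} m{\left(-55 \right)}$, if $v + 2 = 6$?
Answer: $\frac{2601}{19} \approx 136.89$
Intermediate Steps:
$v = 4$ ($v = -2 + 6 = 4$)
$X{\left(l \right)} = l^{2}$
$m{\left(q \right)} = \frac{3 \left(4 + q\right)}{-21 + q}$ ($m{\left(q \right)} = \frac{q + 4}{q - 21} \cdot 3 = \frac{4 + q}{-21 + q} 3 = \frac{3 \left(4 + q\right)}{-21 + q}$)
$F{\left(Z,M \right)} = Z + 2 M$ ($F{\left(Z,M \right)} = \left(M + Z\right) + M = Z + 2 M$)
$F{\left(-4,X{\left(h \right)} \right)} m{\left(-55 \right)} = \left(-4 + 2 \cdot 6^{2}\right) \frac{3 \left(4 - 55\right)}{-21 - 55} = \left(-4 + 2 \cdot 36\right) 3 \frac{1}{-76} \left(-51\right) = \left(-4 + 72\right) 3 \left(- \frac{1}{76}\right) \left(-51\right) = 68 \cdot \frac{153}{76} = \frac{2601}{19}$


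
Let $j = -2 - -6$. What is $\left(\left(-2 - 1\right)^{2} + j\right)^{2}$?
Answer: $169$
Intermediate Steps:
$j = 4$ ($j = -2 + 6 = 4$)
$\left(\left(-2 - 1\right)^{2} + j\right)^{2} = \left(\left(-2 - 1\right)^{2} + 4\right)^{2} = \left(\left(-3\right)^{2} + 4\right)^{2} = \left(9 + 4\right)^{2} = 13^{2} = 169$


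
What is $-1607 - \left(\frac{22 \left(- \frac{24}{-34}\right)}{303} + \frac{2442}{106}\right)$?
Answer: $- \frac{148339728}{91001} \approx -1630.1$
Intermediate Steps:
$-1607 - \left(\frac{22 \left(- \frac{24}{-34}\right)}{303} + \frac{2442}{106}\right) = -1607 - \left(22 \left(\left(-24\right) \left(- \frac{1}{34}\right)\right) \frac{1}{303} + 2442 \cdot \frac{1}{106}\right) = -1607 - \left(22 \cdot \frac{12}{17} \cdot \frac{1}{303} + \frac{1221}{53}\right) = -1607 - \left(\frac{264}{17} \cdot \frac{1}{303} + \frac{1221}{53}\right) = -1607 - \left(\frac{88}{1717} + \frac{1221}{53}\right) = -1607 - \frac{2101121}{91001} = - \frac{148339728}{91001}$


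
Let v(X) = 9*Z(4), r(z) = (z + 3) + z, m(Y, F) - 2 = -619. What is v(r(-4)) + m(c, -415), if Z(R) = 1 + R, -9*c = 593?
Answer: -572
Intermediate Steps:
c = -593/9 (c = -1/9*593 = -593/9 ≈ -65.889)
m(Y, F) = -617 (m(Y, F) = 2 - 619 = -617)
r(z) = 3 + 2*z (r(z) = (3 + z) + z = 3 + 2*z)
v(X) = 45 (v(X) = 9*(1 + 4) = 9*5 = 45)
v(r(-4)) + m(c, -415) = 45 - 617 = -572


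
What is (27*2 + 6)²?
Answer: 3600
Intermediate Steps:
(27*2 + 6)² = (54 + 6)² = 60² = 3600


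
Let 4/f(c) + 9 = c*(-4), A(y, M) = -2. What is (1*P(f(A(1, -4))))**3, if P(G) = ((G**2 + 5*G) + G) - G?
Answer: -64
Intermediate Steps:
f(c) = 4/(-9 - 4*c) (f(c) = 4/(-9 + c*(-4)) = 4/(-9 - 4*c))
P(G) = G**2 + 5*G (P(G) = (G**2 + 6*G) - G = G**2 + 5*G)
(1*P(f(A(1, -4))))**3 = (1*((-4/(9 + 4*(-2)))*(5 - 4/(9 + 4*(-2)))))**3 = (1*((-4/(9 - 8))*(5 - 4/(9 - 8))))**3 = (1*((-4/1)*(5 - 4/1)))**3 = (1*((-4*1)*(5 - 4*1)))**3 = (1*(-4*(5 - 4)))**3 = (1*(-4*1))**3 = (1*(-4))**3 = (-4)**3 = -64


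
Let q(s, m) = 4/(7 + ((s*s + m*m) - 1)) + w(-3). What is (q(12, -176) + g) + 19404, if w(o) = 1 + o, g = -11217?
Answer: 127383157/15563 ≈ 8185.0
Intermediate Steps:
q(s, m) = -2 + 4/(6 + m² + s²) (q(s, m) = 4/(7 + ((s*s + m*m) - 1)) + (1 - 3) = 4/(7 + ((s² + m²) - 1)) - 2 = 4/(7 + ((m² + s²) - 1)) - 2 = 4/(7 + (-1 + m² + s²)) - 2 = 4/(6 + m² + s²) - 2 = -2 + 4/(6 + m² + s²))
(q(12, -176) + g) + 19404 = (2*(-4 - 1*(-176)² - 1*12²)/(6 + (-176)² + 12²) - 11217) + 19404 = (2*(-4 - 1*30976 - 1*144)/(6 + 30976 + 144) - 11217) + 19404 = (2*(-4 - 30976 - 144)/31126 - 11217) + 19404 = (2*(1/31126)*(-31124) - 11217) + 19404 = (-31124/15563 - 11217) + 19404 = -174601295/15563 + 19404 = 127383157/15563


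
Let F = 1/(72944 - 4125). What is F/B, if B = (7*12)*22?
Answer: 1/127177512 ≈ 7.8630e-9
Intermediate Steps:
F = 1/68819 ≈ 1.4531e-5
B = 1848 (B = 84*22 = 1848)
F/B = (1/68819)/1848 = (1/68819)*(1/1848) = 1/127177512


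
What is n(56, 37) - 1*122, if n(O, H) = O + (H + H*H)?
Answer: 1340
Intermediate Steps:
n(O, H) = H + O + H² (n(O, H) = O + (H + H²) = H + O + H²)
n(56, 37) - 1*122 = (37 + 56 + 37²) - 1*122 = (37 + 56 + 1369) - 122 = 1462 - 122 = 1340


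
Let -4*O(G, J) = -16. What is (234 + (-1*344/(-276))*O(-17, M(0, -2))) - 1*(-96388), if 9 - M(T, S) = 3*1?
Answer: 6667262/69 ≈ 96627.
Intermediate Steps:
M(T, S) = 6 (M(T, S) = 9 - 3 = 6)
O(G, J) = 4 (O(G, J) = -1/4*(-16) = 4)
(234 + (-1*344/(-276))*O(-17, M(0, -2))) - 1*(-96388) = (234 + (-1*344/(-276))*4) - 1*(-96388) = (234 - 344*(-1/276)*4) + 96388 = (234 + (86/69)*4) + 96388 = (234 + 344/69) + 96388 = 16490/69 + 96388 = 6667262/69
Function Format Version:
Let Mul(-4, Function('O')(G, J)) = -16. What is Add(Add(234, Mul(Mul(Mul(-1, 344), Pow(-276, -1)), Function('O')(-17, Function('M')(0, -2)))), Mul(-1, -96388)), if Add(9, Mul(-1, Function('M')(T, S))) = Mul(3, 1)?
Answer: Rational(6667262, 69) ≈ 96627.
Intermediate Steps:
Function('M')(T, S) = 6 (Function('M')(T, S) = Add(9, Mul(-1, Mul(3, 1))) = Add(9, Mul(-1, 3)) = Add(9, -3) = 6)
Function('O')(G, J) = 4 (Function('O')(G, J) = Mul(Rational(-1, 4), -16) = 4)
Add(Add(234, Mul(Mul(Mul(-1, 344), Pow(-276, -1)), Function('O')(-17, Function('M')(0, -2)))), Mul(-1, -96388)) = Add(Add(234, Mul(Mul(Mul(-1, 344), Pow(-276, -1)), 4)), Mul(-1, -96388)) = Add(Add(234, Mul(Mul(-344, Rational(-1, 276)), 4)), 96388) = Add(Add(234, Mul(Rational(86, 69), 4)), 96388) = Add(Add(234, Rational(344, 69)), 96388) = Add(Rational(16490, 69), 96388) = Rational(6667262, 69)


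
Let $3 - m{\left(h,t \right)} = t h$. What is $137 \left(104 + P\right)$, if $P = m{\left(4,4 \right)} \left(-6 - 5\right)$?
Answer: $33839$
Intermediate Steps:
$m{\left(h,t \right)} = 3 - h t$ ($m{\left(h,t \right)} = 3 - t h = 3 - h t$)
$P = 143$ ($P = \left(3 - 4 \cdot 4\right) \left(-6 - 5\right) = \left(3 - 16\right) \left(-11\right) = \left(-13\right) \left(-11\right) = 143$)
$137 \left(104 + P\right) = 137 \left(104 + 143\right) = 137 \cdot 247 = 33839$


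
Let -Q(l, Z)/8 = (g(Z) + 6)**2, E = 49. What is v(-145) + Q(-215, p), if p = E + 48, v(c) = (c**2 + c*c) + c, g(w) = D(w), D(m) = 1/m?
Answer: 391565033/9409 ≈ 41616.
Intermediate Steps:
D(m) = 1/m
g(w) = 1/w
v(c) = c + 2*c**2 (v(c) = (c**2 + c**2) + c = 2*c**2 + c = c + 2*c**2)
p = 97 (p = 49 + 48 = 97)
Q(l, Z) = -8*(6 + 1/Z)**2 (Q(l, Z) = -8*(1/Z + 6)**2 = -8*(6 + 1/Z)**2)
v(-145) + Q(-215, p) = -145*(1 + 2*(-145)) - 8*(1 + 6*97)**2/97**2 = -145*(1 - 290) - 8*1/9409*(1 + 582)**2 = -145*(-289) - 8*1/9409*583**2 = 41905 - 8*1/9409*339889 = 41905 - 2719112/9409 = 391565033/9409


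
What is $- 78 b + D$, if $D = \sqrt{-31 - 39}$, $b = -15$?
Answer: $1170 + i \sqrt{70} \approx 1170.0 + 8.3666 i$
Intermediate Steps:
$D = i \sqrt{70}$ ($D = \sqrt{-70} = i \sqrt{70} \approx 8.3666 i$)
$- 78 b + D = \left(-78\right) \left(-15\right) + i \sqrt{70} = 1170 + i \sqrt{70}$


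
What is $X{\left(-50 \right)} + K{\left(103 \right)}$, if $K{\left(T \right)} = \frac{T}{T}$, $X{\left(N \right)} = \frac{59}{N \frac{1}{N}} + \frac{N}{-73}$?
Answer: $\frac{4430}{73} \approx 60.685$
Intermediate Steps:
$X{\left(N \right)} = 59 - \frac{N}{73}$ ($X{\left(N \right)} = \frac{59}{1} + N \left(- \frac{1}{73}\right) = 59 \cdot 1 - \frac{N}{73} = 59 - \frac{N}{73}$)
$K{\left(T \right)} = 1$
$X{\left(-50 \right)} + K{\left(103 \right)} = \left(59 - - \frac{50}{73}\right) + 1 = \left(59 + \frac{50}{73}\right) + 1 = \frac{4357}{73} + 1 = \frac{4430}{73}$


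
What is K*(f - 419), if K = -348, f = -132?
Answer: 191748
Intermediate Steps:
K*(f - 419) = -348*(-132 - 419) = -348*(-551) = 191748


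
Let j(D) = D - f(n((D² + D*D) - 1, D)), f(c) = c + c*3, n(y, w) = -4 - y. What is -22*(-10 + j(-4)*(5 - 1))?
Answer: -11748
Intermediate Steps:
f(c) = 4*c (f(c) = c + 3*c = 4*c)
j(D) = 12 + D + 8*D² (j(D) = D - 4*(-4 - ((D² + D*D) - 1)) = D - 4*(-4 - ((D² + D²) - 1)) = D - 4*(-4 - (2*D² - 1)) = D - 4*(-4 - (-1 + 2*D²)) = D - 4*(-4 + (1 - 2*D²)) = D - 4*(-3 - 2*D²) = D - (-12 - 8*D²) = D + (12 + 8*D²) = 12 + D + 8*D²)
-22*(-10 + j(-4)*(5 - 1)) = -22*(-10 + (12 - 4 + 8*(-4)²)*(5 - 1)) = -22*(-10 + (12 - 4 + 8*16)*4) = -22*(-10 + (12 - 4 + 128)*4) = -22*(-10 + 136*4) = -22*(-10 + 544) = -22*534 = -11748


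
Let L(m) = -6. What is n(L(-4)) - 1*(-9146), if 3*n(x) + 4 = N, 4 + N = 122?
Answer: 9184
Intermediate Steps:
N = 118 (N = -4 + 122 = 118)
n(x) = 38 (n(x) = -4/3 + (1/3)*118 = -4/3 + 118/3 = 38)
n(L(-4)) - 1*(-9146) = 38 - 1*(-9146) = 38 + 9146 = 9184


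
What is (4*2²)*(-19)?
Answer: -304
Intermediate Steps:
(4*2²)*(-19) = (4*4)*(-19) = 16*(-19) = -304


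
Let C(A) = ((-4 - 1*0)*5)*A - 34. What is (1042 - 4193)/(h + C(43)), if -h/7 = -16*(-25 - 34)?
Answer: 3151/7502 ≈ 0.42002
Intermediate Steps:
h = -6608 (h = -(-112)*(-25 - 34) = -(-112)*(-59) = -7*944 = -6608)
C(A) = -34 - 20*A (C(A) = ((-4 + 0)*5)*A - 34 = (-4*5)*A - 34 = -20*A - 34 = -34 - 20*A)
(1042 - 4193)/(h + C(43)) = (1042 - 4193)/(-6608 + (-34 - 20*43)) = -3151/(-6608 + (-34 - 860)) = -3151/(-6608 - 894) = -3151/(-7502) = -3151*(-1/7502) = 3151/7502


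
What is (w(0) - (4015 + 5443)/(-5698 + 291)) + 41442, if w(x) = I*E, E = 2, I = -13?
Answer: 223945770/5407 ≈ 41418.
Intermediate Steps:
w(x) = -26 (w(x) = -13*2 = -26)
(w(0) - (4015 + 5443)/(-5698 + 291)) + 41442 = (-26 - (4015 + 5443)/(-5698 + 291)) + 41442 = (-26 - 9458/(-5407)) + 41442 = (-26 - 9458*(-1)/5407) + 41442 = (-26 - 1*(-9458/5407)) + 41442 = (-26 + 9458/5407) + 41442 = -131124/5407 + 41442 = 223945770/5407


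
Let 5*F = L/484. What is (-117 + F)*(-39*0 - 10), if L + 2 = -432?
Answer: 141787/121 ≈ 1171.8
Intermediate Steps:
L = -434 (L = -2 - 432 = -434)
F = -217/1210 (F = (-434/484)/5 = (-434*1/484)/5 = (⅕)*(-217/242) = -217/1210 ≈ -0.17934)
(-117 + F)*(-39*0 - 10) = (-117 - 217/1210)*(-39*0 - 10) = -141787*(0 - 10)/1210 = -141787/1210*(-10) = 141787/121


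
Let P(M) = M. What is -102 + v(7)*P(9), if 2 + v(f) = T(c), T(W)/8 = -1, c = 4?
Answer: -192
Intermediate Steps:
T(W) = -8 (T(W) = 8*(-1) = -8)
v(f) = -10 (v(f) = -2 - 8 = -10)
-102 + v(7)*P(9) = -102 - 10*9 = -102 - 90 = -192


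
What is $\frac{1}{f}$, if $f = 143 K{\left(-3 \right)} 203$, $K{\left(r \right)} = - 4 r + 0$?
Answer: $\frac{1}{348348} \approx 2.8707 \cdot 10^{-6}$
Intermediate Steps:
$K{\left(r \right)} = - 4 r$
$f = 348348$ ($f = 143 \left(\left(-4\right) \left(-3\right)\right) 203 = 143 \cdot 12 \cdot 203 = 1716 \cdot 203 = 348348$)
$\frac{1}{f} = \frac{1}{348348}$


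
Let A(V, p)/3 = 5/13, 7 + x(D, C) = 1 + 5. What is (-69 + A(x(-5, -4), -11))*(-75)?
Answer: 66150/13 ≈ 5088.5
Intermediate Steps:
x(D, C) = -1 (x(D, C) = -7 + (1 + 5) = -7 + 6 = -1)
A(V, p) = 15/13 (A(V, p) = 3*(5/13) = 15/13)
(-69 + A(x(-5, -4), -11))*(-75) = (-69 + 15/13)*(-75) = -882/13*(-75) = 66150/13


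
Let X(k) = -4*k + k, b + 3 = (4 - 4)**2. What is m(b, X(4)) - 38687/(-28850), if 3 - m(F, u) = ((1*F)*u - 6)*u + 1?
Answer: 10482387/28850 ≈ 363.34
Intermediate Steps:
b = -3 (b = -3 + (4 - 4)**2 = -3 + 0**2 = -3 + 0 = -3)
X(k) = -3*k
m(F, u) = 2 - u*(-6 + F*u) (m(F, u) = 3 - (((1*F)*u - 6)*u + 1) = 3 - ((F*u - 6)*u + 1) = 3 - ((-6 + F*u)*u + 1) = 3 - (u*(-6 + F*u) + 1) = 3 - (1 + u*(-6 + F*u)) = 3 + (-1 - u*(-6 + F*u)) = 2 - u*(-6 + F*u))
m(b, X(4)) - 38687/(-28850) = (2 + 6*(-3*4) - 1*(-3)*(-3*4)**2) - 38687/(-28850) = (2 + 6*(-12) - 1*(-3)*(-12)**2) - 38687*(-1/28850) = (2 - 72 - 1*(-3)*144) + 38687/28850 = (2 - 72 + 432) + 38687/28850 = 362 + 38687/28850 = 10482387/28850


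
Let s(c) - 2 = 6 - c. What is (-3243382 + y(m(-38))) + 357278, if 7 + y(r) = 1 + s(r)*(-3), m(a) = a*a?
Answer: -2881802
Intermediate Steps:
s(c) = 8 - c (s(c) = 2 + (6 - c) = 8 - c)
m(a) = a²
y(r) = -30 + 3*r (y(r) = -7 + (1 + (8 - r)*(-3)) = -7 + (1 + (-24 + 3*r)) = -7 + (-23 + 3*r) = -30 + 3*r)
(-3243382 + y(m(-38))) + 357278 = (-3243382 + (-30 + 3*(-38)²)) + 357278 = (-3243382 + (-30 + 3*1444)) + 357278 = (-3243382 + (-30 + 4332)) + 357278 = (-3243382 + 4302) + 357278 = -3239080 + 357278 = -2881802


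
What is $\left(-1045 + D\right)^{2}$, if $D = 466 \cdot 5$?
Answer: $1651225$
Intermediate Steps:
$D = 2330$
$\left(-1045 + D\right)^{2} = \left(-1045 + 2330\right)^{2} = 1285^{2} = 1651225$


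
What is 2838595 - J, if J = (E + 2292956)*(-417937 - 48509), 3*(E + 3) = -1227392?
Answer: 878704230689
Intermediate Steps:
E = -1227401/3 (E = -3 + (1/3)*(-1227392) = -3 - 1227392/3 = -1227401/3 ≈ -4.0913e+5)
J = -878701392094 (J = (-1227401/3 + 2292956)*(-417937 - 48509) = (5651467/3)*(-466446) = -878701392094)
2838595 - J = 2838595 - 1*(-878701392094) = 2838595 + 878701392094 = 878704230689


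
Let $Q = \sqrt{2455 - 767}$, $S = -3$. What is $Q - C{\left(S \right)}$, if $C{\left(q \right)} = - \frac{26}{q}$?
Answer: $- \frac{26}{3} + 2 \sqrt{422} \approx 32.419$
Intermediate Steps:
$Q = 2 \sqrt{422}$ ($Q = \sqrt{1688} = 2 \sqrt{422} \approx 41.085$)
$Q - C{\left(S \right)} = 2 \sqrt{422} - - \frac{26}{-3} = 2 \sqrt{422} - \left(-26\right) \left(- \frac{1}{3}\right) = 2 \sqrt{422} - \frac{26}{3} = - \frac{26}{3} + 2 \sqrt{422}$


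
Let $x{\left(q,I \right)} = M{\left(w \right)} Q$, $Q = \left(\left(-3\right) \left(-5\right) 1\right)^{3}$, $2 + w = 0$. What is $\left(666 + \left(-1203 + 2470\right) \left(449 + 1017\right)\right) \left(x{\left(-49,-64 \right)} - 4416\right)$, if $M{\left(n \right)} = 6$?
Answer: $29420965392$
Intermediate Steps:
$w = -2$ ($w = -2 + 0 = -2$)
$Q = 3375$ ($Q = \left(15 \cdot 1\right)^{3} = 15^{3} = 3375$)
$x{\left(q,I \right)} = 20250$ ($x{\left(q,I \right)} = 6 \cdot 3375 = 20250$)
$\left(666 + \left(-1203 + 2470\right) \left(449 + 1017\right)\right) \left(x{\left(-49,-64 \right)} - 4416\right) = \left(666 + \left(-1203 + 2470\right) \left(449 + 1017\right)\right) \left(20250 - 4416\right) = \left(666 + 1267 \cdot 1466\right) 15834 = \left(666 + 1857422\right) 15834 = 1858088 \cdot 15834 = 29420965392$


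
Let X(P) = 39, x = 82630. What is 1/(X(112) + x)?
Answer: 1/82669 ≈ 1.2096e-5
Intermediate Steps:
1/(X(112) + x) = 1/(39 + 82630) = 1/82669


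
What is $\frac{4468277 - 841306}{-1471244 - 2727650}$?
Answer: $- \frac{3626971}{4198894} \approx -0.86379$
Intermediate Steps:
$\frac{4468277 - 841306}{-1471244 - 2727650} = \frac{3626971}{-4198894} = 3626971 \left(- \frac{1}{4198894}\right) = - \frac{3626971}{4198894}$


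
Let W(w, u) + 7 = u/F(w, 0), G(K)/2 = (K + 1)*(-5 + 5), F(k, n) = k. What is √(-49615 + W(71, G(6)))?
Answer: I*√49622 ≈ 222.76*I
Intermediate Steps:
G(K) = 0 (G(K) = 2*((K + 1)*(-5 + 5)) = 2*((1 + K)*0) = 2*0 = 0)
W(w, u) = -7 + u/w
√(-49615 + W(71, G(6))) = √(-49615 + (-7 + 0/71)) = √(-49615 + (-7 + 0*(1/71))) = √(-49615 + (-7 + 0)) = √(-49615 - 7) = √(-49622) = I*√49622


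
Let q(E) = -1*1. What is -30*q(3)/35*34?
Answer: 204/7 ≈ 29.143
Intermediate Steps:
q(E) = -1
-30*q(3)/35*34 = -(-30)/35*34 = -30*(-1/35)*34 = (6/7)*34 = 204/7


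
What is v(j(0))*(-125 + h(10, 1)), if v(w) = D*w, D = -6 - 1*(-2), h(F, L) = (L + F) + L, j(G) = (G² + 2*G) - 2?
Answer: -904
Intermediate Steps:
j(G) = -2 + G² + 2*G
h(F, L) = F + 2*L (h(F, L) = (F + L) + L = F + 2*L)
D = -4 (D = -6 + 2 = -4)
v(w) = -4*w
v(j(0))*(-125 + h(10, 1)) = (-4*(-2 + 0² + 2*0))*(-125 + (10 + 2*1)) = (-4*(-2 + 0 + 0))*(-125 + (10 + 2)) = (-4*(-2))*(-125 + 12) = 8*(-113) = -904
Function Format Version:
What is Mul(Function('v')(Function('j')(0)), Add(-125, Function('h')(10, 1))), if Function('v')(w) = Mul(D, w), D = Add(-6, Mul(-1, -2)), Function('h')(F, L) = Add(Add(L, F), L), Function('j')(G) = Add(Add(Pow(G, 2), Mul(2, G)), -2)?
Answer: -904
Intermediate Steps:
Function('j')(G) = Add(-2, Pow(G, 2), Mul(2, G))
Function('h')(F, L) = Add(F, Mul(2, L)) (Function('h')(F, L) = Add(Add(F, L), L) = Add(F, Mul(2, L)))
D = -4 (D = Add(-6, 2) = -4)
Function('v')(w) = Mul(-4, w)
Mul(Function('v')(Function('j')(0)), Add(-125, Function('h')(10, 1))) = Mul(Mul(-4, Add(-2, Pow(0, 2), Mul(2, 0))), Add(-125, Add(10, Mul(2, 1)))) = Mul(Mul(-4, Add(-2, 0, 0)), Add(-125, Add(10, 2))) = Mul(Mul(-4, -2), Add(-125, 12)) = Mul(8, -113) = -904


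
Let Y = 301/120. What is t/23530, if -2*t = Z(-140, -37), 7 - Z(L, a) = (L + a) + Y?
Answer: -21779/5647200 ≈ -0.0038566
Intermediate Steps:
Y = 301/120 (Y = 301*(1/120) = 301/120 ≈ 2.5083)
Z(L, a) = 539/120 - L - a (Z(L, a) = 7 - ((L + a) + 301/120) = 7 - (301/120 + L + a) = 7 + (-301/120 - L - a) = 539/120 - L - a)
t = -21779/240 (t = -(539/120 - 1*(-140) - 1*(-37))/2 = -(539/120 + 140 + 37)/2 = -½*21779/120 = -21779/240 ≈ -90.746)
t/23530 = -21779/240/23530 = -21779/240*1/23530 = -21779/5647200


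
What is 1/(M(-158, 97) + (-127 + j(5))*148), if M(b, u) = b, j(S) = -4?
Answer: -1/19546 ≈ -5.1161e-5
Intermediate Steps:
1/(M(-158, 97) + (-127 + j(5))*148) = 1/(-158 + (-127 - 4)*148) = 1/(-158 - 131*148) = 1/(-158 - 19388) = 1/(-19546) = -1/19546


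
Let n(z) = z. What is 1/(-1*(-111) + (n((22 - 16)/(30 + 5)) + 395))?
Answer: 35/17716 ≈ 0.0019756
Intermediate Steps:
1/(-1*(-111) + (n((22 - 16)/(30 + 5)) + 395)) = 1/(-1*(-111) + ((22 - 16)/(30 + 5) + 395)) = 1/(111 + (6/35 + 395)) = 1/(111 + 13831/35) = 1/(17716/35) = 35/17716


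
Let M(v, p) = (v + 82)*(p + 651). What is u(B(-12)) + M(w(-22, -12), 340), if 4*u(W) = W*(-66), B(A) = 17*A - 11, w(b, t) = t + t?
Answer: 122051/2 ≈ 61026.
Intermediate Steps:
w(b, t) = 2*t
B(A) = -11 + 17*A
u(W) = -33*W/2 (u(W) = (W*(-66))/4 = (-66*W)/4 = -33*W/2)
M(v, p) = (82 + v)*(651 + p)
u(B(-12)) + M(w(-22, -12), 340) = -33*(-11 + 17*(-12))/2 + (53382 + 82*340 + 651*(2*(-12)) + 340*(2*(-12))) = -33*(-11 - 204)/2 + (53382 + 27880 + 651*(-24) + 340*(-24)) = -33/2*(-215) + (53382 + 27880 - 15624 - 8160) = 7095/2 + 57478 = 122051/2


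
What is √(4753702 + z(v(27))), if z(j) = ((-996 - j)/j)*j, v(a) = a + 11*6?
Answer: √4752613 ≈ 2180.0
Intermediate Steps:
v(a) = 66 + a (v(a) = a + 66 = 66 + a)
z(j) = -996 - j (z(j) = ((-996 - j)/j)*j = -996 - j)
√(4753702 + z(v(27))) = √(4753702 + (-996 - (66 + 27))) = √(4753702 + (-996 - 1*93)) = √(4753702 + (-996 - 93)) = √(4753702 - 1089) = √4752613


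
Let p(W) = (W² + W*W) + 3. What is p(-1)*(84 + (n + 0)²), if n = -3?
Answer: 465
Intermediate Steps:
p(W) = 3 + 2*W² (p(W) = (W² + W²) + 3 = 2*W² + 3 = 3 + 2*W²)
p(-1)*(84 + (n + 0)²) = (3 + 2*(-1)²)*(84 + (-3 + 0)²) = (3 + 2*1)*(84 + (-3)²) = (3 + 2)*(84 + 9) = 5*93 = 465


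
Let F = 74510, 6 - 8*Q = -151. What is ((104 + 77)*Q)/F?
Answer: 28417/596080 ≈ 0.047673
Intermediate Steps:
Q = 157/8 (Q = 3/4 - 1/8*(-151) = 3/4 + 151/8 = 157/8 ≈ 19.625)
((104 + 77)*Q)/F = ((104 + 77)*(157/8))/74510 = (181*(157/8))*(1/74510) = (28417/8)*(1/74510) = 28417/596080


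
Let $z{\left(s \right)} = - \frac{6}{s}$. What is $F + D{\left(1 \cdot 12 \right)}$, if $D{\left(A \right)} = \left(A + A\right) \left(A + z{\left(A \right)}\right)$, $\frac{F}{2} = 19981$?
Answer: $40238$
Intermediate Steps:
$F = 39962$ ($F = 2 \cdot 19981 = 39962$)
$D{\left(A \right)} = 2 A \left(A - \frac{6}{A}\right)$ ($D{\left(A \right)} = \left(A + A\right) \left(A - \frac{6}{A}\right) = 2 A \left(A - \frac{6}{A}\right)$)
$F + D{\left(1 \cdot 12 \right)} = 39962 - \left(12 - 2 \left(1 \cdot 12\right)^{2}\right) = 39962 - \left(12 - 2 \cdot 12^{2}\right) = 39962 + \left(-12 + 2 \cdot 144\right) = 39962 + \left(-12 + 288\right) = 39962 + 276 = 40238$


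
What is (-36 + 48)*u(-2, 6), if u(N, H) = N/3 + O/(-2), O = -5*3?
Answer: 82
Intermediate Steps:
O = -15
u(N, H) = 15/2 + N/3 (u(N, H) = N/3 - 15/(-2) = N*(⅓) - 15*(-½) = N/3 + 15/2 = 15/2 + N/3)
(-36 + 48)*u(-2, 6) = (-36 + 48)*(15/2 + (⅓)*(-2)) = 12*(15/2 - ⅔) = 12*(41/6) = 82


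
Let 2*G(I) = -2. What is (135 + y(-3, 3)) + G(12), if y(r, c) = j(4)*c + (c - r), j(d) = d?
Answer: 152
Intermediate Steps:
y(r, c) = -r + 5*c (y(r, c) = 4*c + (c - r) = -r + 5*c)
G(I) = -1 (G(I) = (½)*(-2) = -1)
(135 + y(-3, 3)) + G(12) = (135 + (-1*(-3) + 5*3)) - 1 = (135 + (3 + 15)) - 1 = (135 + 18) - 1 = 153 - 1 = 152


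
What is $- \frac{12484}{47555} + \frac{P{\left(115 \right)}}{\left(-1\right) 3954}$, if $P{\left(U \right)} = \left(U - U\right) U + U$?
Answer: $- \frac{54830561}{188032470} \approx -0.2916$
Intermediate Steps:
$P{\left(U \right)} = U$ ($P{\left(U \right)} = 0 U + U = 0 + U = U$)
$- \frac{12484}{47555} + \frac{P{\left(115 \right)}}{\left(-1\right) 3954} = - \frac{12484}{47555} + \frac{115}{\left(-1\right) 3954} = \left(-12484\right) \frac{1}{47555} + \frac{115}{-3954} = - \frac{12484}{47555} + 115 \left(- \frac{1}{3954}\right) = - \frac{12484}{47555} - \frac{115}{3954} = - \frac{54830561}{188032470}$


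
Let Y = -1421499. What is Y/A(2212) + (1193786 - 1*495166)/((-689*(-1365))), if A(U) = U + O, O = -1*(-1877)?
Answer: -6841240153/19721247 ≈ -346.90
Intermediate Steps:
O = 1877
A(U) = 1877 + U (A(U) = U + 1877 = 1877 + U)
Y/A(2212) + (1193786 - 1*495166)/((-689*(-1365))) = -1421499/(1877 + 2212) + (1193786 - 1*495166)/((-689*(-1365))) = -1421499/4089 + (1193786 - 495166)/940485 = -1421499*1/4089 + 698620*(1/940485) = -473833/1363 + 10748/14469 = -6841240153/19721247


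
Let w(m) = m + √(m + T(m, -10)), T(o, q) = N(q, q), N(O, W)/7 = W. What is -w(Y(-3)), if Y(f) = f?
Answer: 3 - I*√73 ≈ 3.0 - 8.544*I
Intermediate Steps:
N(O, W) = 7*W
T(o, q) = 7*q
w(m) = m + √(-70 + m) (w(m) = m + √(m + 7*(-10)) = m + √(m - 70) = m + √(-70 + m))
-w(Y(-3)) = -(-3 + √(-70 - 3)) = -(-3 + √(-73)) = -(-3 + I*√73) = 3 - I*√73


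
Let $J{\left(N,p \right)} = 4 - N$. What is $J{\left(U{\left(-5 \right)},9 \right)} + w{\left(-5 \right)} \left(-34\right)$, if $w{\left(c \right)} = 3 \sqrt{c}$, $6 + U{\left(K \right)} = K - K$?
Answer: $10 - 102 i \sqrt{5} \approx 10.0 - 228.08 i$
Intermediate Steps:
$U{\left(K \right)} = -6$ ($U{\left(K \right)} = -6 + \left(K - K\right) = -6 + 0 = -6$)
$J{\left(U{\left(-5 \right)},9 \right)} + w{\left(-5 \right)} \left(-34\right) = \left(4 - -6\right) + 3 \sqrt{-5} \left(-34\right) = \left(4 + 6\right) + 3 i \sqrt{5} \left(-34\right) = 10 + 3 i \sqrt{5} \left(-34\right) = 10 - 102 i \sqrt{5}$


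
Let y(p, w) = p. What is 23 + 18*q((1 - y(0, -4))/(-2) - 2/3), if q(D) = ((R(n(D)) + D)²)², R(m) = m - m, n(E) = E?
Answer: 4057/72 ≈ 56.347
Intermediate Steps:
R(m) = 0
q(D) = D⁴ (q(D) = ((0 + D)²)² = (D²)² = D⁴)
23 + 18*q((1 - y(0, -4))/(-2) - 2/3) = 23 + 18*((1 - 1*0)/(-2) - 2/3)⁴ = 23 + 18*((1 + 0)*(-½) - 2*⅓)⁴ = 23 + 18*(1*(-½) - ⅔)⁴ = 23 + 18*(-½ - ⅔)⁴ = 23 + 18*(-7/6)⁴ = 23 + 18*(2401/1296) = 23 + 2401/72 = 4057/72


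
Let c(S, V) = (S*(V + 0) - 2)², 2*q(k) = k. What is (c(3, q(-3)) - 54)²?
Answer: 2209/16 ≈ 138.06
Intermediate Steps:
q(k) = k/2
c(S, V) = (-2 + S*V)² (c(S, V) = (S*V - 2)² = (-2 + S*V)²)
(c(3, q(-3)) - 54)² = ((-2 + 3*((½)*(-3)))² - 54)² = ((-2 + 3*(-3/2))² - 54)² = ((-2 - 9/2)² - 54)² = ((-13/2)² - 54)² = (169/4 - 54)² = (-47/4)² = 2209/16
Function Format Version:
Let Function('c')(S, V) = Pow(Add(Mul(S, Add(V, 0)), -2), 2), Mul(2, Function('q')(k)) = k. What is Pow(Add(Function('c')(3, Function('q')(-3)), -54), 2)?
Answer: Rational(2209, 16) ≈ 138.06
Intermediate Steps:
Function('q')(k) = Mul(Rational(1, 2), k)
Function('c')(S, V) = Pow(Add(-2, Mul(S, V)), 2) (Function('c')(S, V) = Pow(Add(Mul(S, V), -2), 2) = Pow(Add(-2, Mul(S, V)), 2))
Pow(Add(Function('c')(3, Function('q')(-3)), -54), 2) = Pow(Add(Pow(Add(-2, Mul(3, Mul(Rational(1, 2), -3))), 2), -54), 2) = Pow(Add(Pow(Add(-2, Mul(3, Rational(-3, 2))), 2), -54), 2) = Pow(Add(Pow(Add(-2, Rational(-9, 2)), 2), -54), 2) = Pow(Add(Pow(Rational(-13, 2), 2), -54), 2) = Pow(Add(Rational(169, 4), -54), 2) = Pow(Rational(-47, 4), 2) = Rational(2209, 16)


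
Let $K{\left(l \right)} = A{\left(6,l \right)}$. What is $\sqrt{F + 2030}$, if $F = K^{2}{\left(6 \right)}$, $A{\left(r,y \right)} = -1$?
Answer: $\sqrt{2031} \approx 45.067$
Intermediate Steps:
$K{\left(l \right)} = -1$
$F = 1$ ($F = \left(-1\right)^{2} = 1$)
$\sqrt{F + 2030} = \sqrt{1 + 2030} = \sqrt{2031}$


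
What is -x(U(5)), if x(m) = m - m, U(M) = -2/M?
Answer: 0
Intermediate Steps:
x(m) = 0
-x(U(5)) = -1*0 = 0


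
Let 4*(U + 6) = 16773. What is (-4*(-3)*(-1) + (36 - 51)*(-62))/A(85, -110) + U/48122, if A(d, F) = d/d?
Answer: 176720733/192488 ≈ 918.09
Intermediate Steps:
A(d, F) = 1
U = 16749/4 (U = -6 + (¼)*16773 = -6 + 16773/4 = 16749/4 ≈ 4187.3)
(-4*(-3)*(-1) + (36 - 51)*(-62))/A(85, -110) + U/48122 = (-4*(-3)*(-1) + (36 - 51)*(-62))/1 + (16749/4)/48122 = (12*(-1) - 15*(-62))*1 + (16749/4)*(1/48122) = (-12 + 930)*1 + 16749/192488 = 918*1 + 16749/192488 = 918 + 16749/192488 = 176720733/192488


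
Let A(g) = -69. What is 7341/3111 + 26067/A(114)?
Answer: -8954212/23851 ≈ -375.42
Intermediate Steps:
7341/3111 + 26067/A(114) = 7341/3111 + 26067/(-69) = 7341*(1/3111) + 26067*(-1/69) = 2447/1037 - 8689/23 = -8954212/23851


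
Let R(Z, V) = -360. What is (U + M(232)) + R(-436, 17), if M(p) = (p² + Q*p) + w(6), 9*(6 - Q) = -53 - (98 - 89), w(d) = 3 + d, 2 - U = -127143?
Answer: 1652474/9 ≈ 1.8361e+5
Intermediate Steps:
U = 127145 (U = 2 - 1*(-127143) = 2 + 127143 = 127145)
Q = 116/9 (Q = 6 - (-53 - (98 - 89))/9 = 6 - (-53 - 1*9)/9 = 6 - (-53 - 9)/9 = 6 - ⅑*(-62) = 6 + 62/9 = 116/9 ≈ 12.889)
M(p) = 9 + p² + 116*p/9 (M(p) = (p² + 116*p/9) + (3 + 6) = (p² + 116*p/9) + 9 = 9 + p² + 116*p/9)
(U + M(232)) + R(-436, 17) = (127145 + (9 + 232² + (116/9)*232)) - 360 = (127145 + (9 + 53824 + 26912/9)) - 360 = (127145 + 511409/9) - 360 = 1655714/9 - 360 = 1652474/9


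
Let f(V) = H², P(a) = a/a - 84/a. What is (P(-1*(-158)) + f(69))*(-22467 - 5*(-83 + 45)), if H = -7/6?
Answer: -115907231/2844 ≈ -40755.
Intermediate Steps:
P(a) = 1 - 84/a
H = -7/6 (H = -7*⅙ = -7/6 ≈ -1.1667)
f(V) = 49/36 (f(V) = (-7/6)² = 49/36)
(P(-1*(-158)) + f(69))*(-22467 - 5*(-83 + 45)) = ((-84 - 1*(-158))/((-1*(-158))) + 49/36)*(-22467 - 5*(-83 + 45)) = ((-84 + 158)/158 + 49/36)*(-22467 - 5*(-38)) = ((1/158)*74 + 49/36)*(-22467 + 190) = (37/79 + 49/36)*(-22277) = (5203/2844)*(-22277) = -115907231/2844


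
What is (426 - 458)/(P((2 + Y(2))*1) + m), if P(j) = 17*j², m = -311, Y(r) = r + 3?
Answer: -16/261 ≈ -0.061303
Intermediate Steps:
Y(r) = 3 + r
(426 - 458)/(P((2 + Y(2))*1) + m) = (426 - 458)/(17*((2 + (3 + 2))*1)² - 311) = -32/(17*((2 + 5)*1)² - 311) = -32/(17*(7*1)² - 311) = -32/(17*7² - 311) = -32/(17*49 - 311) = -32/(833 - 311) = -32/522 = -32*1/522 = -16/261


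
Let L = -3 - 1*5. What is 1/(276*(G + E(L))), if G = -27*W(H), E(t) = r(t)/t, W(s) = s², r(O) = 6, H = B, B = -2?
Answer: -1/30015 ≈ -3.3317e-5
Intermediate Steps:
H = -2
L = -8 (L = -3 - 5 = -8)
E(t) = 6/t
G = -108 (G = -27*(-2)² = -27*4 = -108)
1/(276*(G + E(L))) = 1/(276*(-108 + 6/(-8))) = 1/(276*(-108 + 6*(-⅛))) = 1/(276*(-108 - ¾)) = 1/(276*(-435/4)) = 1/(-30015) = -1/30015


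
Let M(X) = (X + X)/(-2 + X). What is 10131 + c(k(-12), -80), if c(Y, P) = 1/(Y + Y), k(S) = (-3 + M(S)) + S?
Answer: 1884359/186 ≈ 10131.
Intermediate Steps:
M(X) = 2*X/(-2 + X) (M(X) = (2*X)/(-2 + X) = 2*X/(-2 + X))
k(S) = -3 + S + 2*S/(-2 + S) (k(S) = (-3 + 2*S/(-2 + S)) + S = -3 + S + 2*S/(-2 + S))
c(Y, P) = 1/(2*Y)
10131 + c(k(-12), -80) = 10131 + 1/(2*(((6 + (-12)**2 - 3*(-12))/(-2 - 12)))) = 10131 + 1/(2*(((6 + 144 + 36)/(-14)))) = 10131 + 1/(2*((-1/14*186))) = 10131 + 1/(2*(-93/7)) = 10131 + (1/2)*(-7/93) = 10131 - 7/186 = 1884359/186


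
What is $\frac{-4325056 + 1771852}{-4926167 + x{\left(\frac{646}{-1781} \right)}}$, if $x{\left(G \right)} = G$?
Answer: $\frac{4547256324}{8773504073} \approx 0.51829$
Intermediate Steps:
$\frac{-4325056 + 1771852}{-4926167 + x{\left(\frac{646}{-1781} \right)}} = \frac{-4325056 + 1771852}{-4926167 + \frac{646}{-1781}} = - \frac{2553204}{-4926167 + 646 \left(- \frac{1}{1781}\right)} = - \frac{2553204}{-4926167 - \frac{646}{1781}} = - \frac{2553204}{- \frac{8773504073}{1781}} = \left(-2553204\right) \left(- \frac{1781}{8773504073}\right) = \frac{4547256324}{8773504073}$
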